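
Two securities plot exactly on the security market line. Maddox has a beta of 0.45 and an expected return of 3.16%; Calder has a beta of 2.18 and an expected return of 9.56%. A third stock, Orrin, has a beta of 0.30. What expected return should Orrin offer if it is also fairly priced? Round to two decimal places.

2.61%

MRP (SML slope) = (9.56% − 3.16%) / (2.18 − 0.45) = 6.40% / 1.73 = 3.6994%
R_f (intercept) = 3.16% − 0.45 × 3.6994% = 1.4953%
E(R_Orrin) = R_f + β × MRP = 1.4953% + 0.30 × 3.6994% = 2.61%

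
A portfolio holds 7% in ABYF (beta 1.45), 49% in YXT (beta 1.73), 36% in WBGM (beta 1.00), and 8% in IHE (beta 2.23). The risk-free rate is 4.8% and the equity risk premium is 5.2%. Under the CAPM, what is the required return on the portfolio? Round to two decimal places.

12.54%

β_P = Σ w_i β_i = 0.07×1.45 + 0.49×1.73 + 0.36×1.00 + 0.08×2.23 = 1.4876
E(R_P) = R_f + β_P × MRP = 4.8% + 1.4876 × 5.2% = 12.54%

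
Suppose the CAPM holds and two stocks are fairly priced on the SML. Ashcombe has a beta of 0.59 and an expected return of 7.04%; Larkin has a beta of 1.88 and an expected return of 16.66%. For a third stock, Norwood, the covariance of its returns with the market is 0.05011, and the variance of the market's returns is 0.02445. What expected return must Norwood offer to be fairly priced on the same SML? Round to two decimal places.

MRP = (16.66% − 7.04%) / (1.88 − 0.59) = 7.4574%
R_f = 7.04% − 0.59 × 7.4574% = 2.6401%
β_Norwood = Cov / Var(R_m) = 0.05011 / 0.02445 = 2.0495
E(R_Norwood) = R_f + β × MRP = 2.6401% + 2.0495 × 7.4574% = 17.92%

17.92%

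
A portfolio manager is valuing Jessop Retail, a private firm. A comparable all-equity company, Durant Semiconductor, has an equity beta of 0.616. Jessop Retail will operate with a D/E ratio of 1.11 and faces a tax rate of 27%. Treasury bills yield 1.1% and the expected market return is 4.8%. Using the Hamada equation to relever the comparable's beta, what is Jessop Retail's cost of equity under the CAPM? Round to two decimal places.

β_L = β_U × [1 + (1 − t)(D/E)] = 0.616 × [1 + (1 − 0.27) × 1.11]
    = 0.616 × [1 + 0.73 × 1.11] = 0.616 × 1.8103 = 1.1151
MRP = 4.8% − 1.1% = 3.70%
E(R) = R_f + β_L × MRP = 1.1% + 1.1151 × 3.7% = 5.23%

5.23%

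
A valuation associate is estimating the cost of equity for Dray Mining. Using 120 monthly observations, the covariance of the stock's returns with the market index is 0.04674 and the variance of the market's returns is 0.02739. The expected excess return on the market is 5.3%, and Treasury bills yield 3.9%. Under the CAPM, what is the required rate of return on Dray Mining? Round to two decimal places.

β = Cov(R_i, R_m) / Var(R_m) = 0.04674 / 0.02739 = 1.7065
E(R) = R_f + β × MRP = 3.9% + 1.7065 × 5.3% = 12.94%

12.94%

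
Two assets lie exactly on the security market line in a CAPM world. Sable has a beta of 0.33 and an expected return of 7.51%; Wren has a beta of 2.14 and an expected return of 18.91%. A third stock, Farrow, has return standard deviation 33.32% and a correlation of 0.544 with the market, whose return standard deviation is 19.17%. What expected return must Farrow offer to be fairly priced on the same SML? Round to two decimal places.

11.39%

MRP = (18.91% − 7.51%) / (2.14 − 0.33) = 6.2983%
R_f = 7.51% − 0.33 × 6.2983% = 5.4316%
β_Farrow = ρ·σ_i/σ_m = 0.544 × 33.32 / 19.17 = 0.9455
E(R_Farrow) = R_f + β × MRP = 5.4316% + 0.9455 × 6.2983% = 11.39%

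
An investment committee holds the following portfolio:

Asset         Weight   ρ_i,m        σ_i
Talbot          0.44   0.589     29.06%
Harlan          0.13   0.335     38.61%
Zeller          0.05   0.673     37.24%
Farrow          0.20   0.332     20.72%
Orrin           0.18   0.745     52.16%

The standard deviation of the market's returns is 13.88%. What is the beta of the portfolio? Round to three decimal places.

β_Talbot = 0.589 × 29.06% / 13.88% = 1.2332
β_Harlan = 0.335 × 38.61% / 13.88% = 0.9319
β_Zeller = 0.673 × 37.24% / 13.88% = 1.8057
β_Farrow = 0.332 × 20.72% / 13.88% = 0.4956
β_Orrin = 0.745 × 52.16% / 13.88% = 2.7997
β_P = Σ w_i β_i = 0.44×1.2332 + 0.13×0.9319 + 0.05×1.8057 + 0.20×0.4956 + 0.18×2.7997 = 1.3571

1.357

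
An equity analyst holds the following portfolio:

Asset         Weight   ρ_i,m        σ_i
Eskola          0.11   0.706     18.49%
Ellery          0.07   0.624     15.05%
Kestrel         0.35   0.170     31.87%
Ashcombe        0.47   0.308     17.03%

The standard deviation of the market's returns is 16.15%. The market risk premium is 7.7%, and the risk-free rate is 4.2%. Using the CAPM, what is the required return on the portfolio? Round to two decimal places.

7.28%

β_Eskola = 0.706 × 18.49% / 16.15% = 0.8083
β_Ellery = 0.624 × 15.05% / 16.15% = 0.5815
β_Kestrel = 0.170 × 31.87% / 16.15% = 0.3355
β_Ashcombe = 0.308 × 17.03% / 16.15% = 0.3248
β_P = Σ w_i β_i = 0.11×0.8083 + 0.07×0.5815 + 0.35×0.3355 + 0.47×0.3248 = 0.3997
E(R_P) = R_f + β_P × MRP = 4.2% + 0.3997 × 7.7% = 7.28%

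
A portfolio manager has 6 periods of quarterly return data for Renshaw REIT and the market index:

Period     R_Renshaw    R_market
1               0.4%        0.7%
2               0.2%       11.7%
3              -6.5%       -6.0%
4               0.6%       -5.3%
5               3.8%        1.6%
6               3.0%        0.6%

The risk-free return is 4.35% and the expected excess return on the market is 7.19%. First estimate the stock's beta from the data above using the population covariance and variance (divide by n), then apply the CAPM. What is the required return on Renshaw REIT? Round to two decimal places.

5.96%

Mean R_i = (0.4 + 0.2 − 6.5 + 0.6 + 3.8 + 3.0) / 6 = 0.2500%
Mean R_m = (0.7 + 11.7 − 6.0 − 5.3 + 1.6 + 0.6) / 6 = 0.5500%
Σ(R_i − R̄_i)(R_m − R̄_m) = 45.4950  ⇒  Cov = 45.4950 / 6 = 7.5825
Σ(R_m − R̄_m)² = 202.5750  ⇒  Var(R_m) = 202.5750 / 6 = 33.7625
β = Cov / Var(R_m) = 7.5825 / 33.7625 = 0.2246
E(R) = R_f + β × MRP = 4.35% + 0.2246 × 7.19% = 5.96%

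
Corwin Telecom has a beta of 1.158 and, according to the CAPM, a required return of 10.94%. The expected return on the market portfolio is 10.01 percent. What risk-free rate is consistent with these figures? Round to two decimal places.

E(R) = R_f + β(E(R_m) − R_f) = R_f(1 − β) + β·E(R_m)
10.94% = R_f × (1 − 1.158) + 1.158 × 10.01%
10.94% = R_f × -0.158 + 11.59158%
R_f = (10.94% − 11.59158%) / -0.158 = 4.12%

4.12%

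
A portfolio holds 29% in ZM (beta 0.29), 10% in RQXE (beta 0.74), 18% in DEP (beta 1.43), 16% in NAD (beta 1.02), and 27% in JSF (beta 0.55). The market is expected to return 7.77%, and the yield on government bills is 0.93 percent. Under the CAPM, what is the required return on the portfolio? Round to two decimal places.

5.90%

β_P = Σ w_i β_i = 0.29×0.29 + 0.10×0.74 + 0.18×1.43 + 0.16×1.02 + 0.27×0.55 = 0.7272
MRP = 7.77% − 0.93% = 6.84%
E(R_P) = R_f + β_P × MRP = 0.93% + 0.7272 × 6.84% = 5.90%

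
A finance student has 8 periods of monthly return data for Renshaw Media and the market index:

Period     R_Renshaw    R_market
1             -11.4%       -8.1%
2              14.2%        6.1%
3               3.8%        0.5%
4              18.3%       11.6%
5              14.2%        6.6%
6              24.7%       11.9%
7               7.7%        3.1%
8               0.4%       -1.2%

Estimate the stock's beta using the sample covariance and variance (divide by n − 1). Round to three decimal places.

Mean R_i = (-11.4 + 14.2 + 3.8 + 18.3 + 14.2 + 24.7 + 7.7 + 0.4) / 8 = 8.9875%
Mean R_m = (-8.1 + 6.1 + 0.5 + 11.6 + 6.6 + 11.9 + 3.1 − 1.2) / 8 = 3.8125%
Σ(R_i − R̄_i)(R_m − R̄_m) = 530.0613  ⇒  Cov = 530.0613 / 7 = 75.7230
Σ(R_m − R̄_m)² = 317.5688  ⇒  Var(R_m) = 317.5688 / 7 = 45.3670
β = Cov / Var(R_m) = 75.7230 / 45.3670 = 1.6691

1.669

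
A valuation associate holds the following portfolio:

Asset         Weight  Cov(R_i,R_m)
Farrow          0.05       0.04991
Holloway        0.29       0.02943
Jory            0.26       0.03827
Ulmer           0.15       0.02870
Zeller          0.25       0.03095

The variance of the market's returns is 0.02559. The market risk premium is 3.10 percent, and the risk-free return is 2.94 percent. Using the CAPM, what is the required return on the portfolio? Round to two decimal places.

β_Farrow = 0.04991 / 0.02559 = 1.9504
β_Holloway = 0.02943 / 0.02559 = 1.1501
β_Jory = 0.03827 / 0.02559 = 1.4955
β_Ulmer = 0.02870 / 0.02559 = 1.1215
β_Zeller = 0.03095 / 0.02559 = 1.2095
β_P = Σ w_i β_i = 0.05×1.9504 + 0.29×1.1501 + 0.26×1.4955 + 0.15×1.1215 + 0.25×1.2095 = 1.2905
E(R_P) = R_f + β_P × MRP = 2.94% + 1.2905 × 3.10% = 6.94%

6.94%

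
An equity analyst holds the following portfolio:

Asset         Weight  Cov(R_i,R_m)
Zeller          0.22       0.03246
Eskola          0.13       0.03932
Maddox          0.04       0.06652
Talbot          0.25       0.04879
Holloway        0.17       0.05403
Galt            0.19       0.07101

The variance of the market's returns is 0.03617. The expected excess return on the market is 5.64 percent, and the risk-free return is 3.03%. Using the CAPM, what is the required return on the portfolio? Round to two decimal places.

10.79%

β_Zeller = 0.03246 / 0.03617 = 0.8974
β_Eskola = 0.03932 / 0.03617 = 1.0871
β_Maddox = 0.06652 / 0.03617 = 1.8391
β_Talbot = 0.04879 / 0.03617 = 1.3489
β_Holloway = 0.05403 / 0.03617 = 1.4938
β_Galt = 0.07101 / 0.03617 = 1.9632
β_P = Σ w_i β_i = 0.22×0.8974 + 0.13×1.0871 + 0.04×1.8391 + 0.25×1.3489 + 0.17×1.4938 + 0.19×1.9632 = 1.3765
E(R_P) = R_f + β_P × MRP = 3.03% + 1.3765 × 5.64% = 10.79%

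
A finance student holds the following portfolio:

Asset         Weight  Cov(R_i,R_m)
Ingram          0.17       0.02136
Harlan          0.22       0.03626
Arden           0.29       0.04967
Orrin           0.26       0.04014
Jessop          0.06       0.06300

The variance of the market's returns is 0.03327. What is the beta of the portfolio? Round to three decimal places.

β_Ingram = 0.02136 / 0.03327 = 0.6420
β_Harlan = 0.03626 / 0.03327 = 1.0899
β_Arden = 0.04967 / 0.03327 = 1.4929
β_Orrin = 0.04014 / 0.03327 = 1.2065
β_Jessop = 0.06300 / 0.03327 = 1.8936
β_P = Σ w_i β_i = 0.17×0.6420 + 0.22×1.0899 + 0.29×1.4929 + 0.26×1.2065 + 0.06×1.8936 = 1.2092

1.209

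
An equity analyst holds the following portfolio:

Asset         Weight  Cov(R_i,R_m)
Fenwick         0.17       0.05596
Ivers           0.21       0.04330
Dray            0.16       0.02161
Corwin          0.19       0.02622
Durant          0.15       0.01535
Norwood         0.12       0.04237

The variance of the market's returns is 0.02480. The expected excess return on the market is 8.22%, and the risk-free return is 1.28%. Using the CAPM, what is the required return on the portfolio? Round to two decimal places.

12.69%

β_Fenwick = 0.05596 / 0.02480 = 2.2565
β_Ivers = 0.04330 / 0.02480 = 1.7460
β_Dray = 0.02161 / 0.02480 = 0.8714
β_Corwin = 0.02622 / 0.02480 = 1.0573
β_Durant = 0.01535 / 0.02480 = 0.6190
β_Norwood = 0.04237 / 0.02480 = 1.7085
β_P = Σ w_i β_i = 0.17×2.2565 + 0.21×1.7460 + 0.16×0.8714 + 0.19×1.0573 + 0.15×0.6190 + 0.12×1.7085 = 1.3884
E(R_P) = R_f + β_P × MRP = 1.28% + 1.3884 × 8.22% = 12.69%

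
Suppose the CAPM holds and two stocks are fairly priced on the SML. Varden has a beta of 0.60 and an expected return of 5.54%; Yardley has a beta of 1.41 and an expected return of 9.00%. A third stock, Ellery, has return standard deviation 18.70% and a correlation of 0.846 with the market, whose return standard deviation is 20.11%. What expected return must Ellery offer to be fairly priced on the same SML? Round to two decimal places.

6.34%

MRP = (9.00% − 5.54%) / (1.41 − 0.60) = 4.2716%
R_f = 5.54% − 0.60 × 4.2716% = 2.9770%
β_Ellery = ρ·σ_i/σ_m = 0.846 × 18.70 / 20.11 = 0.7867
E(R_Ellery) = R_f + β × MRP = 2.9770% + 0.7867 × 4.2716% = 6.34%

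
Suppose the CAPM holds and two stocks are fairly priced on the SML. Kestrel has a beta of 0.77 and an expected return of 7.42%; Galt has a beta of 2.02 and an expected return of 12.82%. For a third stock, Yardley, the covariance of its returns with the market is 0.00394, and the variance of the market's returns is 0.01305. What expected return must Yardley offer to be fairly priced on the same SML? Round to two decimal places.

MRP = (12.82% − 7.42%) / (2.02 − 0.77) = 4.3200%
R_f = 7.42% − 0.77 × 4.3200% = 4.0936%
β_Yardley = Cov / Var(R_m) = 0.00394 / 0.01305 = 0.3019
E(R_Yardley) = R_f + β × MRP = 4.0936% + 0.3019 × 4.3200% = 5.40%

5.40%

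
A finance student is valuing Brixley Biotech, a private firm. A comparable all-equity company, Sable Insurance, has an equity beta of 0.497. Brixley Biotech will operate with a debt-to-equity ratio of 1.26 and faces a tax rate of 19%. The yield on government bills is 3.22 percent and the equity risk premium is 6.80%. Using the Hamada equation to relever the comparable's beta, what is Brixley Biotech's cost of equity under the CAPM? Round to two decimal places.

10.05%

β_L = β_U × [1 + (1 − t)(D/E)] = 0.497 × [1 + (1 − 0.19) × 1.26]
    = 0.497 × [1 + 0.81 × 1.26] = 0.497 × 2.0206 = 1.0042
E(R) = R_f + β_L × MRP = 3.22% + 1.0042 × 6.80% = 10.05%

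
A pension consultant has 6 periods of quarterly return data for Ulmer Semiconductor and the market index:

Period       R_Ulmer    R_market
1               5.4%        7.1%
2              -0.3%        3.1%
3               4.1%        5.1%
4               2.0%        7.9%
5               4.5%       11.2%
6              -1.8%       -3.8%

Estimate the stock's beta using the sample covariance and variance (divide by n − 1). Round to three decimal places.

Mean R_i = (5.4 − 0.3 + 4.1 + 2.0 + 4.5 − 1.8) / 6 = 2.3167%
Mean R_m = (7.1 + 3.1 + 5.1 + 7.9 + 11.2 − 3.8) / 6 = 5.1000%
Σ(R_i − R̄_i)(R_m − R̄_m) = 60.4700  ⇒  Cov = 60.4700 / 5 = 12.0940
Σ(R_m − R̄_m)² = 132.2600  ⇒  Var(R_m) = 132.2600 / 5 = 26.4520
β = Cov / Var(R_m) = 12.0940 / 26.4520 = 0.4572

0.457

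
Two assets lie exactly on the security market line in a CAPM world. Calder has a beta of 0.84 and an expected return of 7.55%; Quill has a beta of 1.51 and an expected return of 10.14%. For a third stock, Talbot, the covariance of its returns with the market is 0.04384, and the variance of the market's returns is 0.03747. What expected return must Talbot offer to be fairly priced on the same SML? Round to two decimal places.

MRP = (10.14% − 7.55%) / (1.51 − 0.84) = 3.8657%
R_f = 7.55% − 0.84 × 3.8657% = 4.3028%
β_Talbot = Cov / Var(R_m) = 0.04384 / 0.03747 = 1.1700
E(R_Talbot) = R_f + β × MRP = 4.3028% + 1.1700 × 3.8657% = 8.83%

8.83%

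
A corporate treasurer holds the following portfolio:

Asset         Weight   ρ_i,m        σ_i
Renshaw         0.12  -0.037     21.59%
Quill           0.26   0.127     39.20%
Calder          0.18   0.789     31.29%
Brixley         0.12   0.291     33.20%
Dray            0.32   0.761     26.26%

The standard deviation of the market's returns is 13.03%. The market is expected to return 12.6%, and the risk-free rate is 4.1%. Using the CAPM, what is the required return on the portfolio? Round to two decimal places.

12.71%

β_Renshaw = -0.037 × 21.59% / 13.03% = -0.0613
β_Quill = 0.127 × 39.20% / 13.03% = 0.3821
β_Calder = 0.789 × 31.29% / 13.03% = 1.8947
β_Brixley = 0.291 × 33.20% / 13.03% = 0.7415
β_Dray = 0.761 × 26.26% / 13.03% = 1.5337
β_P = Σ w_i β_i = 0.12×-0.0613 + 0.26×0.3821 + 0.18×1.8947 + 0.12×0.7415 + 0.32×1.5337 = 1.0128
MRP = 12.6% − 4.1% = 8.50%
E(R_P) = R_f + β_P × MRP = 4.1% + 1.0128 × 8.5% = 12.71%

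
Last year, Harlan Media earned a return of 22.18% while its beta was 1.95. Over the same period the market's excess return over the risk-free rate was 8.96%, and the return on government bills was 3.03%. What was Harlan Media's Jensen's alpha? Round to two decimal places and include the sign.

+1.68%

CAPM benchmark = R_f + β(R_m − R_f) = 3.03% + 1.95 × 8.96% = 20.5020%
α = actual − benchmark = 22.18% − 20.5020% = +1.68%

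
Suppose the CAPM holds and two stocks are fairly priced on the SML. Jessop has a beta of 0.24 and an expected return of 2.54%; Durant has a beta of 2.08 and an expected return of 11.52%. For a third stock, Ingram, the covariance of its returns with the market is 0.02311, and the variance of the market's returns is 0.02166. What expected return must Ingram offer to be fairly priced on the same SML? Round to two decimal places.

6.58%

MRP = (11.52% − 2.54%) / (2.08 − 0.24) = 4.8804%
R_f = 2.54% − 0.24 × 4.8804% = 1.3687%
β_Ingram = Cov / Var(R_m) = 0.02311 / 0.02166 = 1.0669
E(R_Ingram) = R_f + β × MRP = 1.3687% + 1.0669 × 4.8804% = 6.58%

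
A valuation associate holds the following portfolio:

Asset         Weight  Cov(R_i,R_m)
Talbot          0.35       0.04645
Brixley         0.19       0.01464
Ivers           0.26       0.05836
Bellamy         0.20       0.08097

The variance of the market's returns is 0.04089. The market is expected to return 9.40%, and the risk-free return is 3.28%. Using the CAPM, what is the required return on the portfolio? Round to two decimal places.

10.82%

β_Talbot = 0.04645 / 0.04089 = 1.1360
β_Brixley = 0.01464 / 0.04089 = 0.3580
β_Ivers = 0.05836 / 0.04089 = 1.4272
β_Bellamy = 0.08097 / 0.04089 = 1.9802
β_P = Σ w_i β_i = 0.35×1.1360 + 0.19×0.3580 + 0.26×1.4272 + 0.20×1.9802 = 1.2327
MRP = 9.40% − 3.28% = 6.12%
E(R_P) = R_f + β_P × MRP = 3.28% + 1.2327 × 6.12% = 10.82%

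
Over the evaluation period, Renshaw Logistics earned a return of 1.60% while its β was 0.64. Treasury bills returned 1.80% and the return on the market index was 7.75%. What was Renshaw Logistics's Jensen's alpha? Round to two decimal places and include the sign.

-4.01%

Market excess return = 7.75% − 1.80% = 5.95%
CAPM benchmark = R_f + β(R_m − R_f) = 1.80% + 0.64 × 5.95% = 5.6080%
α = actual − benchmark = 1.60% − 5.6080% = -4.01%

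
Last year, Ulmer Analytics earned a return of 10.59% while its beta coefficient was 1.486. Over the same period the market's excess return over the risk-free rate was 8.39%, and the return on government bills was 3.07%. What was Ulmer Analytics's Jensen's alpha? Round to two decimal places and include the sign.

-4.95%

CAPM benchmark = R_f + β(R_m − R_f) = 3.07% + 1.486 × 8.39% = 15.53754%
α = actual − benchmark = 10.59% − 15.53754% = -4.95%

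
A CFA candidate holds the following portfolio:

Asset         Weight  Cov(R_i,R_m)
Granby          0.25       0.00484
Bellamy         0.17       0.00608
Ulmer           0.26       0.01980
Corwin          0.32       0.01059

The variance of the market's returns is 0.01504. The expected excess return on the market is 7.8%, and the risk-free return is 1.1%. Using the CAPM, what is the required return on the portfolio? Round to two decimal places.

6.69%

β_Granby = 0.00484 / 0.01504 = 0.3218
β_Bellamy = 0.00608 / 0.01504 = 0.4043
β_Ulmer = 0.01980 / 0.01504 = 1.3165
β_Corwin = 0.01059 / 0.01504 = 0.7041
β_P = Σ w_i β_i = 0.25×0.3218 + 0.17×0.4043 + 0.26×1.3165 + 0.32×0.7041 = 0.7168
E(R_P) = R_f + β_P × MRP = 1.1% + 0.7168 × 7.8% = 6.69%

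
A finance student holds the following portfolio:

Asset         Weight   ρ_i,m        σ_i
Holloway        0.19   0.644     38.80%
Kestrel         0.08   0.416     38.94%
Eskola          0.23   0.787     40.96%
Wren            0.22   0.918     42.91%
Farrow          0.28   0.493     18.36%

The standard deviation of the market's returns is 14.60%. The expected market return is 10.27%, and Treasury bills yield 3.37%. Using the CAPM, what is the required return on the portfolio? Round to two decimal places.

β_Holloway = 0.644 × 38.80% / 14.60% = 1.7115
β_Kestrel = 0.416 × 38.94% / 14.60% = 1.1095
β_Eskola = 0.787 × 40.96% / 14.60% = 2.2079
β_Wren = 0.918 × 42.91% / 14.60% = 2.6980
β_Farrow = 0.493 × 18.36% / 14.60% = 0.6200
β_P = Σ w_i β_i = 0.19×1.7115 + 0.08×1.1095 + 0.23×2.2079 + 0.22×2.6980 + 0.28×0.6200 = 1.6889
MRP = 10.27% − 3.37% = 6.90%
E(R_P) = R_f + β_P × MRP = 3.37% + 1.6889 × 6.90% = 15.02%

15.02%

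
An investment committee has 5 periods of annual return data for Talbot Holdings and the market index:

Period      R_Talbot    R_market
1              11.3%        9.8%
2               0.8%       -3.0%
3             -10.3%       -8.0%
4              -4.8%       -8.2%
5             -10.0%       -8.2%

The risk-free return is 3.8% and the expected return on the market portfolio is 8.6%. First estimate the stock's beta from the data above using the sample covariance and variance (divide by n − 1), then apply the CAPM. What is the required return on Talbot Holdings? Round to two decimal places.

Mean R_i = (11.3 + 0.8 − 10.3 − 4.8 − 10.0) / 5 = -2.6000%
Mean R_m = (9.8 − 3.0 − 8.0 − 8.2 − 8.2) / 5 = -3.5200%
Σ(R_i − R̄_i)(R_m − R̄_m) = 266.3400  ⇒  Cov = 266.3400 / 4 = 66.5850
Σ(R_m − R̄_m)² = 241.5680  ⇒  Var(R_m) = 241.5680 / 4 = 60.3920
β = Cov / Var(R_m) = 66.5850 / 60.3920 = 1.1025
MRP = 8.6% − 3.8% = 4.80%
E(R) = R_f + β × MRP = 3.8% + 1.1025 × 4.8% = 9.09%

9.09%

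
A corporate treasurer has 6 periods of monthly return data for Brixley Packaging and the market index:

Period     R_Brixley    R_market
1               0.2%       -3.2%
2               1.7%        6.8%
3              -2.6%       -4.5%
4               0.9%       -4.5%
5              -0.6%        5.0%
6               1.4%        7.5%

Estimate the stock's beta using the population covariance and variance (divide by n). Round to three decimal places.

0.147

Mean R_i = (0.2 + 1.7 − 2.6 + 0.9 − 0.6 + 1.4) / 6 = 0.1667%
Mean R_m = (-3.2 + 6.8 − 4.5 − 4.5 + 5.0 + 7.5) / 6 = 1.1833%
Σ(R_i − R̄_i)(R_m − R̄_m) = 24.8867  ⇒  Cov = 24.8867 / 6 = 4.1478
Σ(R_m − R̄_m)² = 169.8283  ⇒  Var(R_m) = 169.8283 / 6 = 28.3047
β = Cov / Var(R_m) = 4.1478 / 28.3047 = 0.1465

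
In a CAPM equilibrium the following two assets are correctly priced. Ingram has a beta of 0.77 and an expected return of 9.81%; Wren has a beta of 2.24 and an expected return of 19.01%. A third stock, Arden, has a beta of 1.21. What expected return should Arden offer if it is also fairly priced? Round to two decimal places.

12.56%

MRP (SML slope) = (19.01% − 9.81%) / (2.24 − 0.77) = 9.20% / 1.47 = 6.2585%
R_f (intercept) = 9.81% − 0.77 × 6.2585% = 4.9910%
E(R_Arden) = R_f + β × MRP = 4.9910% + 1.21 × 6.2585% = 12.56%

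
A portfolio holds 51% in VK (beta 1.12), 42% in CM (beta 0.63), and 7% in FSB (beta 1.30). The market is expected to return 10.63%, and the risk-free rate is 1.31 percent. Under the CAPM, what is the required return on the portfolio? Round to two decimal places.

9.95%

β_P = Σ w_i β_i = 0.51×1.12 + 0.42×0.63 + 0.07×1.30 = 0.9268
MRP = 10.63% − 1.31% = 9.32%
E(R_P) = R_f + β_P × MRP = 1.31% + 0.9268 × 9.32% = 9.95%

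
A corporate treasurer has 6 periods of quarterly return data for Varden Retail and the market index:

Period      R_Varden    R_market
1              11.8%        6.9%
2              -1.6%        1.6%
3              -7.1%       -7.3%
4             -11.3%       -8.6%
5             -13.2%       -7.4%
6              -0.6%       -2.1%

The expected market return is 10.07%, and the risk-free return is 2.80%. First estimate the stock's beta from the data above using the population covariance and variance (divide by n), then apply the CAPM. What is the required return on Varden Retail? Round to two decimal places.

12.99%

Mean R_i = (11.8 − 1.6 − 7.1 − 11.3 − 13.2 − 0.6) / 6 = -3.6667%
Mean R_m = (6.9 + 1.6 − 7.3 − 8.6 − 7.4 − 2.1) / 6 = -2.8167%
Σ(R_i − R̄_i)(R_m − R̄_m) = 264.8433  ⇒  Cov = 264.8433 / 6 = 44.1406
Σ(R_m − R̄_m)² = 188.9883  ⇒  Var(R_m) = 188.9883 / 6 = 31.4981
β = Cov / Var(R_m) = 44.1406 / 31.4981 = 1.4014
MRP = 10.07% − 2.80% = 7.27%
E(R) = R_f + β × MRP = 2.80% + 1.4014 × 7.27% = 12.99%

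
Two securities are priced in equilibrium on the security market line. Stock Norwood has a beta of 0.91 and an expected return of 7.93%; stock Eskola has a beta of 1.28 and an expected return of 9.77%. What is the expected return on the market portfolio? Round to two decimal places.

Both satisfy E(R) = R_f + β·MRP, so the slope of the SML is
MRP = (9.77% − 7.93%) / (1.28 − 0.91) = 1.84% / 0.37 = 4.9730%
R_f = E(R_Norwood) − β_Norwood·MRP = 7.93% − 0.91 × 4.9730% = 3.4046%
E(R_m) = R_f + MRP = 3.4046% + 4.9730% = 8.38%

8.38%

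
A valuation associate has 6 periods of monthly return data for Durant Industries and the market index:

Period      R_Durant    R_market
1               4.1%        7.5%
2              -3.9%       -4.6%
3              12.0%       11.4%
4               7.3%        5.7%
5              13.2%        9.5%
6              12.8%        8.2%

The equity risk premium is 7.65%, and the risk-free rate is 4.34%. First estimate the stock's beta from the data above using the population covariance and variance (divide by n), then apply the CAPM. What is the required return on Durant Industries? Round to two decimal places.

12.52%

Mean R_i = (4.1 − 3.9 + 12.0 + 7.3 + 13.2 + 12.8) / 6 = 7.5833%
Mean R_m = (7.5 − 4.6 + 11.4 + 5.7 + 9.5 + 8.2) / 6 = 6.2833%
Σ(R_i − R̄_i)(R_m − R̄_m) = 171.5683  ⇒  Cov = 171.5683 / 6 = 28.5947
Σ(R_m − R̄_m)² = 160.4683  ⇒  Var(R_m) = 160.4683 / 6 = 26.7447
β = Cov / Var(R_m) = 28.5947 / 26.7447 = 1.0692
E(R) = R_f + β × MRP = 4.34% + 1.0692 × 7.65% = 12.52%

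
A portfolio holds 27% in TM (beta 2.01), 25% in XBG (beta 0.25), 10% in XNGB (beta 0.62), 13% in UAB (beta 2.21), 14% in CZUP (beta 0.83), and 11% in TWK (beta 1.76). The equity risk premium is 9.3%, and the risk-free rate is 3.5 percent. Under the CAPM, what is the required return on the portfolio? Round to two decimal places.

15.26%

β_P = Σ w_i β_i = 0.27×2.01 + 0.25×0.25 + 0.10×0.62 + 0.13×2.21 + 0.14×0.83 + 0.11×1.76 = 1.2643
E(R_P) = R_f + β_P × MRP = 3.5% + 1.2643 × 9.3% = 15.26%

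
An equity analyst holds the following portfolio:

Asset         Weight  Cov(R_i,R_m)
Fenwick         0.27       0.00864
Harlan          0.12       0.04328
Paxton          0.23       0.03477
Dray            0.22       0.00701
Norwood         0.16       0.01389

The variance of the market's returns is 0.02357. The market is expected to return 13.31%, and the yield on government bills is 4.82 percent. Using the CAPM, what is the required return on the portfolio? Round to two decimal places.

β_Fenwick = 0.00864 / 0.02357 = 0.3666
β_Harlan = 0.04328 / 0.02357 = 1.8362
β_Paxton = 0.03477 / 0.02357 = 1.4752
β_Dray = 0.00701 / 0.02357 = 0.2974
β_Norwood = 0.01389 / 0.02357 = 0.5893
β_P = Σ w_i β_i = 0.27×0.3666 + 0.12×1.8362 + 0.23×1.4752 + 0.22×0.2974 + 0.16×0.5893 = 0.8183
MRP = 13.31% − 4.82% = 8.49%
E(R_P) = R_f + β_P × MRP = 4.82% + 0.8183 × 8.49% = 11.77%

11.77%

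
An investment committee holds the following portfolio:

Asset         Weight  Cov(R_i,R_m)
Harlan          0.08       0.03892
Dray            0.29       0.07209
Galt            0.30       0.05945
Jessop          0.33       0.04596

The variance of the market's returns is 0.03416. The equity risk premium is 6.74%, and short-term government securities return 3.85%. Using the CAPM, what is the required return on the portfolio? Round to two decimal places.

β_Harlan = 0.03892 / 0.03416 = 1.1393
β_Dray = 0.07209 / 0.03416 = 2.1104
β_Galt = 0.05945 / 0.03416 = 1.7403
β_Jessop = 0.04596 / 0.03416 = 1.3454
β_P = Σ w_i β_i = 0.08×1.1393 + 0.29×2.1104 + 0.30×1.7403 + 0.33×1.3454 = 1.6692
E(R_P) = R_f + β_P × MRP = 3.85% + 1.6692 × 6.74% = 15.10%

15.10%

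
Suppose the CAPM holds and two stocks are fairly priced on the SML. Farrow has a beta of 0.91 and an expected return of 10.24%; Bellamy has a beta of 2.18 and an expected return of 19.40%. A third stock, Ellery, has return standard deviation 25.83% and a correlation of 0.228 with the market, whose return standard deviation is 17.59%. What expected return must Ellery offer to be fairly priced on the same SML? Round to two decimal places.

6.09%

MRP = (19.40% − 10.24%) / (2.18 − 0.91) = 7.2126%
R_f = 10.24% − 0.91 × 7.2126% = 3.6765%
β_Ellery = ρ·σ_i/σ_m = 0.228 × 25.83 / 17.59 = 0.3348
E(R_Ellery) = R_f + β × MRP = 3.6765% + 0.3348 × 7.2126% = 6.09%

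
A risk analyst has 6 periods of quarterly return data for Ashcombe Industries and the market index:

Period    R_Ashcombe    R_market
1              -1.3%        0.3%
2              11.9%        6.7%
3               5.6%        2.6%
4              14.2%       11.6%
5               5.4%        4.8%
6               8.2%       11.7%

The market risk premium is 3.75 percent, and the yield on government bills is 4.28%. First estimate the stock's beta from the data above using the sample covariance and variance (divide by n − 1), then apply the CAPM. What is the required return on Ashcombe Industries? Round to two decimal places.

Mean R_i = (-1.3 + 11.9 + 5.6 + 14.2 + 5.4 + 8.2) / 6 = 7.3333%
Mean R_m = (0.3 + 6.7 + 2.6 + 11.6 + 4.8 + 11.7) / 6 = 6.2833%
Σ(R_i − R̄_i)(R_m − R̄_m) = 104.0133  ⇒  Cov = 104.0133 / 5 = 20.8027
Σ(R_m − R̄_m)² = 109.3483  ⇒  Var(R_m) = 109.3483 / 5 = 21.8697
β = Cov / Var(R_m) = 20.8027 / 21.8697 = 0.9512
E(R) = R_f + β × MRP = 4.28% + 0.9512 × 3.75% = 7.85%

7.85%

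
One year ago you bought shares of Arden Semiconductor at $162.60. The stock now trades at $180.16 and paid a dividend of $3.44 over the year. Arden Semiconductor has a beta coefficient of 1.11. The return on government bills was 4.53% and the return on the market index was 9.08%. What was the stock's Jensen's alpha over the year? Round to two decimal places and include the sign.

Realised HPR = (P1 + D1 − P0) / P0 = (180.16 + 3.44 − 162.60) / 162.60 = 21.00 / 162.60 = 12.9151%
MRP = 9.08% − 4.53% = 4.55%
CAPM required = R_f + β·MRP = 4.53% + 1.11 × 4.55% = 9.5805%
α = realised − required = 12.9151% − 9.5805% = +3.33%

+3.33%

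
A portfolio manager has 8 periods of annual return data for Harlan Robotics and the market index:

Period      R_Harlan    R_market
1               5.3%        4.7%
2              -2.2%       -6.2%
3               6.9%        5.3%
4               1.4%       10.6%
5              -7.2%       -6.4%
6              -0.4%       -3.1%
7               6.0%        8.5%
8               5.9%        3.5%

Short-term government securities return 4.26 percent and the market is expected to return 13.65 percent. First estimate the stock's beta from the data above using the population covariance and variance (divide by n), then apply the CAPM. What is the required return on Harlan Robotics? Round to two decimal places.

9.76%

Mean R_i = (5.3 − 2.2 + 6.9 + 1.4 − 7.2 − 0.4 + 6.0 + 5.9) / 8 = 1.9625%
Mean R_m = (4.7 − 6.2 + 5.3 + 10.6 − 6.4 − 3.1 + 8.5 + 3.5) / 8 = 2.1125%
Σ(R_i − R̄_i)(R_m − R̄_m) = 175.7638  ⇒  Cov = 175.7638 / 8 = 21.9705
Σ(R_m − R̄_m)² = 300.3488  ⇒  Var(R_m) = 300.3488 / 8 = 37.5436
β = Cov / Var(R_m) = 21.9705 / 37.5436 = 0.5852
MRP = 13.65% − 4.26% = 9.39%
E(R) = R_f + β × MRP = 4.26% + 0.5852 × 9.39% = 9.76%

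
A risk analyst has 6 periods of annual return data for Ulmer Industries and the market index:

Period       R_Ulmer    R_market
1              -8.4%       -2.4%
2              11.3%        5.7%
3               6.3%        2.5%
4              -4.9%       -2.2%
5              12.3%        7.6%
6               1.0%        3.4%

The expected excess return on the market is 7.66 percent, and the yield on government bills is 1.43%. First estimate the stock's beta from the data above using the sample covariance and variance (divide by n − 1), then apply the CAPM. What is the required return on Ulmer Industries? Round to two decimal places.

Mean R_i = (-8.4 + 11.3 + 6.3 − 4.9 + 12.3 + 1.0) / 6 = 2.9333%
Mean R_m = (-2.4 + 5.7 + 2.5 − 2.2 + 7.6 + 3.4) / 6 = 2.4333%
Σ(R_i − R̄_i)(R_m − R̄_m) = 165.1533  ⇒  Cov = 165.1533 / 5 = 33.0307
Σ(R_m − R̄_m)² = 83.1333  ⇒  Var(R_m) = 83.1333 / 5 = 16.6267
β = Cov / Var(R_m) = 33.0307 / 16.6267 = 1.9866
E(R) = R_f + β × MRP = 1.43% + 1.9866 × 7.66% = 16.65%

16.65%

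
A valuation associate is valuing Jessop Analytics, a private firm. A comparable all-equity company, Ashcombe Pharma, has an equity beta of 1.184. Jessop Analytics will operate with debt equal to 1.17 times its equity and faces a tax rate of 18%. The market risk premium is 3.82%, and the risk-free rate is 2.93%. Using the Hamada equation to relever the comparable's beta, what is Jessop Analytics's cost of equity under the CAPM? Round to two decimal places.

β_L = β_U × [1 + (1 − t)(D/E)] = 1.184 × [1 + (1 − 0.18) × 1.17]
    = 1.184 × [1 + 0.82 × 1.17] = 1.184 × 1.9594 = 2.3199
E(R) = R_f + β_L × MRP = 2.93% + 2.3199 × 3.82% = 11.79%

11.79%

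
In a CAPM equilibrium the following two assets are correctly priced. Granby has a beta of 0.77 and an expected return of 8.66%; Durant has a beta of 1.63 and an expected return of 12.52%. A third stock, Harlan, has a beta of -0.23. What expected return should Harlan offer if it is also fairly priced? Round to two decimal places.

MRP (SML slope) = (12.52% − 8.66%) / (1.63 − 0.77) = 3.86% / 0.86 = 4.4884%
R_f (intercept) = 8.66% − 0.77 × 4.4884% = 5.2039%
E(R_Harlan) = R_f + β × MRP = 5.2039% + -0.23 × 4.4884% = 4.17%

4.17%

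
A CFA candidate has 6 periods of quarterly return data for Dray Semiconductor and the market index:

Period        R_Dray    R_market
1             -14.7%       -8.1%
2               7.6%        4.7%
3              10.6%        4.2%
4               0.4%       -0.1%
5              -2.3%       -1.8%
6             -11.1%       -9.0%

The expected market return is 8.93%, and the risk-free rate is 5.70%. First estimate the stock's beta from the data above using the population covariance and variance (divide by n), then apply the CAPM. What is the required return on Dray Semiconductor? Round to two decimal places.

11.08%

Mean R_i = (-14.7 + 7.6 + 10.6 + 0.4 − 2.3 − 11.1) / 6 = -1.5833%
Mean R_m = (-8.1 + 4.7 + 4.2 − 0.1 − 1.8 − 9.0) / 6 = -1.6833%
Σ(R_i − R̄_i)(R_m − R̄_m) = 287.3183  ⇒  Cov = 287.3183 / 6 = 47.8864
Σ(R_m − R̄_m)² = 172.5883  ⇒  Var(R_m) = 172.5883 / 6 = 28.7647
β = Cov / Var(R_m) = 47.8864 / 28.7647 = 1.6648
MRP = 8.93% − 5.70% = 3.23%
E(R) = R_f + β × MRP = 5.70% + 1.6648 × 3.23% = 11.08%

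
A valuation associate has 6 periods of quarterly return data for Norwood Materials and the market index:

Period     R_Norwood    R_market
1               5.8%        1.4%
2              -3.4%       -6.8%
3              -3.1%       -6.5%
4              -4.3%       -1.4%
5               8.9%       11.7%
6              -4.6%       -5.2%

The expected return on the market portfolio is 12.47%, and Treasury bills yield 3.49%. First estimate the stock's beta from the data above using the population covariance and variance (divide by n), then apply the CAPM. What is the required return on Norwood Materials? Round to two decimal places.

10.16%

Mean R_i = (5.8 − 3.4 − 3.1 − 4.3 + 8.9 − 4.6) / 6 = -0.1167%
Mean R_m = (1.4 − 6.8 − 6.5 − 1.4 + 11.7 − 5.2) / 6 = -1.1333%
Σ(R_i − R̄_i)(R_m − R̄_m) = 184.6667  ⇒  Cov = 184.6667 / 6 = 30.7778
Σ(R_m − R̄_m)² = 248.6333  ⇒  Var(R_m) = 248.6333 / 6 = 41.4389
β = Cov / Var(R_m) = 30.7778 / 41.4389 = 0.7427
MRP = 12.47% − 3.49% = 8.98%
E(R) = R_f + β × MRP = 3.49% + 0.7427 × 8.98% = 10.16%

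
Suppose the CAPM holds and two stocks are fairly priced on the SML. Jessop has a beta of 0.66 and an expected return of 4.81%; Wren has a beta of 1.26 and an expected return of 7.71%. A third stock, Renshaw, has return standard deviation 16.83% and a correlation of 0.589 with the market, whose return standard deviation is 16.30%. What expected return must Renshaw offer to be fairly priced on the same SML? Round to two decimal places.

MRP = (7.71% − 4.81%) / (1.26 − 0.66) = 4.8333%
R_f = 4.81% − 0.66 × 4.8333% = 1.6200%
β_Renshaw = ρ·σ_i/σ_m = 0.589 × 16.83 / 16.30 = 0.6082
E(R_Renshaw) = R_f + β × MRP = 1.6200% + 0.6082 × 4.8333% = 4.56%

4.56%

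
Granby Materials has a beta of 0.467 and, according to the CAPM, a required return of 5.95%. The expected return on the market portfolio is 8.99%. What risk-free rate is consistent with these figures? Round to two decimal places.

E(R) = R_f + β(E(R_m) − R_f) = R_f(1 − β) + β·E(R_m)
5.95% = R_f × (1 − 0.467) + 0.467 × 8.99%
5.95% = R_f × 0.533 + 4.19833%
R_f = (5.95% − 4.19833%) / 0.533 = 3.29%

3.29%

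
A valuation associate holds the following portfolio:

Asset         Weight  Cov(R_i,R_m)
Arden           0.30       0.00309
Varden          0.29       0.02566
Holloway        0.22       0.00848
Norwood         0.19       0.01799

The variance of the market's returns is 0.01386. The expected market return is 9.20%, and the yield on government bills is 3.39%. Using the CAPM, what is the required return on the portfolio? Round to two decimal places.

9.11%

β_Arden = 0.00309 / 0.01386 = 0.2229
β_Varden = 0.02566 / 0.01386 = 1.8514
β_Holloway = 0.00848 / 0.01386 = 0.6118
β_Norwood = 0.01799 / 0.01386 = 1.2980
β_P = Σ w_i β_i = 0.30×0.2229 + 0.29×1.8514 + 0.22×0.6118 + 0.19×1.2980 = 0.9850
MRP = 9.20% − 3.39% = 5.81%
E(R_P) = R_f + β_P × MRP = 3.39% + 0.9850 × 5.81% = 9.11%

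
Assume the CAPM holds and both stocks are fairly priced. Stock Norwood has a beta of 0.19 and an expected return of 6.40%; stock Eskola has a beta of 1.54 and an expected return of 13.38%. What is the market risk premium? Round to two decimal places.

5.17%

Both satisfy E(R) = R_f + β·MRP, so the slope of the SML is
MRP = (13.38% − 6.40%) / (1.54 − 0.19) = 6.98% / 1.35 = 5.1704%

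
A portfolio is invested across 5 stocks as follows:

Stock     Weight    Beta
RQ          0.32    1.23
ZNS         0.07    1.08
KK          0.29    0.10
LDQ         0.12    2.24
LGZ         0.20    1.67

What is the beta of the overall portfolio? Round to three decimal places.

β_P = Σ w_i β_i = 0.32×1.23 + 0.07×1.08 + 0.29×0.10 + 0.12×2.24 + 0.20×1.67 = 1.1010

1.101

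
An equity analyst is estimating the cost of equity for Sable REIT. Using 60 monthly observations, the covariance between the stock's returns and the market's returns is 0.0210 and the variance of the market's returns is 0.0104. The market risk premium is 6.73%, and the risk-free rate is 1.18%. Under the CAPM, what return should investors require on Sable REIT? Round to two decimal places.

β = Cov(R_i, R_m) / Var(R_m) = 0.0210 / 0.0104 = 2.0192
E(R) = R_f + β × MRP = 1.18% + 2.0192 × 6.73% = 14.77%

14.77%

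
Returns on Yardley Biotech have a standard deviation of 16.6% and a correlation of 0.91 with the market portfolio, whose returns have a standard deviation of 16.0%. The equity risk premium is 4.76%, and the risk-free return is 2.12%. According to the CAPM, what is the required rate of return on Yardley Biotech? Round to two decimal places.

6.61%

β = ρ × σ_i / σ_m = 0.91 × 16.6% / 16.0% = 0.9441
E(R) = 2.12% + 0.9441 × 4.76% = 6.61%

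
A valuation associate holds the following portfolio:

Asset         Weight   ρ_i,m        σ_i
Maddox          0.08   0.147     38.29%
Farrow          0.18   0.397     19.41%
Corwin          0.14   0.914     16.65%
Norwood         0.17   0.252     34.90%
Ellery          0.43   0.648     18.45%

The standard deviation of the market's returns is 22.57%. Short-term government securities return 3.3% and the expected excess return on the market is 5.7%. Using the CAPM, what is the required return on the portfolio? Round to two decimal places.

5.98%

β_Maddox = 0.147 × 38.29% / 22.57% = 0.2494
β_Farrow = 0.397 × 19.41% / 22.57% = 0.3414
β_Corwin = 0.914 × 16.65% / 22.57% = 0.6743
β_Norwood = 0.252 × 34.90% / 22.57% = 0.3897
β_Ellery = 0.648 × 18.45% / 22.57% = 0.5297
β_P = Σ w_i β_i = 0.08×0.2494 + 0.18×0.3414 + 0.14×0.6743 + 0.17×0.3897 + 0.43×0.5297 = 0.4698
E(R_P) = R_f + β_P × MRP = 3.3% + 0.4698 × 5.7% = 5.98%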